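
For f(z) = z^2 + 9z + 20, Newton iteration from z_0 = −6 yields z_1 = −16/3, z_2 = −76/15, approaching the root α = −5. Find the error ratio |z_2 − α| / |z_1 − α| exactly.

z_1 − α = −16/3 − (−5) = −16/3 + 5 = −1/3, so |z_1 − α| = 1/3.
z_2 − α = −76/15 − (−5) = −76/15 + 5 = −1/15, so |z_2 − α| = 1/15.
Ratio = (1/15) / (1/3) = 1/5.

1/5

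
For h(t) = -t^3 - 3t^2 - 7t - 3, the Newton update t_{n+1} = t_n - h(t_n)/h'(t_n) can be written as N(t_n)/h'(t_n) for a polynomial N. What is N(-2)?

h'(t) = -3t^2 - 6t - 7.
N(t) = t·h'(t) - h(t) = t·(-3t^2 - 6t - 7) - (-t^3 - 3t^2 - 7t - 3) = -2t^3 - 3t^2 + 3.
N(-2) = 7.

7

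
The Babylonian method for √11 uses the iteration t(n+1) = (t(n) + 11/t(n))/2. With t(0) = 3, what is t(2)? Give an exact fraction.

t(1) = (3 + 11/3)/2 = 10/3.
t(2) = (10/3 + 11/(10/3))/2 = 199/60.

199/60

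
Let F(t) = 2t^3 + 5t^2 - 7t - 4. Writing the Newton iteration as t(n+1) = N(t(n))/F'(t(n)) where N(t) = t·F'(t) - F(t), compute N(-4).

F'(t) = 6t^2 + 10t - 7.
N(t) = t·F'(t) - F(t) = t·(6t^2 + 10t - 7) - (2t^3 + 5t^2 - 7t - 4) = 4t^3 + 5t^2 + 4.
N(-4) = -172.

-172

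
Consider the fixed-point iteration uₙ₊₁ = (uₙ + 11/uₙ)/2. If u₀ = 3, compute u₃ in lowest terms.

79201/23880

u₁ = (3 + 11/3)/2 = 10/3.
u₂ = (10/3 + 11/(10/3))/2 = 199/60.
u₃ = (199/60 + 11/(199/60))/2 = 79201/23880.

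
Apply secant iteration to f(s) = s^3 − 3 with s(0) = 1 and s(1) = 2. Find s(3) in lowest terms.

561/403

f(1) = −2, f(2) = 5. s(2) = 2 − 5·(2 − 1)/(5 − (−2)) = 9/7.
f(2) = 5, f(9/7) = −300/343. s(3) = (9/7) − (−300/343)·((9/7) − 2)/((−300/343) − 5) = 561/403.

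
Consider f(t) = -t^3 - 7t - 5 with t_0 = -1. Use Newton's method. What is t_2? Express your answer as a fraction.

f'(t) = -3t^2 - 7.
f(-1) = 3, f'(-1) = -10, so t_1 = (-1) - 3/(-10) = -7/10.
f(-7/10) = 243/1000, f'(-7/10) = -847/100, so t_2 = (-7/10) - (243/1000)/(-847/100) = -2843/4235.

-2843/4235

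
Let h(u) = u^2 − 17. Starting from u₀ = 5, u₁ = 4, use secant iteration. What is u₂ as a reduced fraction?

h(5) = 8, h(4) = −1. u₂ = 4 − (−1)·(4 − 5)/((−1) − 8) = 37/9.

37/9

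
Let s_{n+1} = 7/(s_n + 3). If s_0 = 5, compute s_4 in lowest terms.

s_1 = 7/(5 + 3) = 7/8.
s_2 = 7/(7/8 + 3) = 56/31.
s_3 = 7/(56/31 + 3) = 217/149.
s_4 = 7/(217/149 + 3) = 1043/664.

1043/664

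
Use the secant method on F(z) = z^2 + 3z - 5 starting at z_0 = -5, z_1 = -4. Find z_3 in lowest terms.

F(-5) = 5, F(-4) = -1. z_2 = (-4) - (-1)·((-4) - (-5))/((-1) - 5) = -25/6.
F(-4) = -1, F(-25/6) = -5/36. z_3 = (-25/6) - (-5/36)·((-25/6) - (-4))/((-5/36) - (-1)) = -130/31.

-130/31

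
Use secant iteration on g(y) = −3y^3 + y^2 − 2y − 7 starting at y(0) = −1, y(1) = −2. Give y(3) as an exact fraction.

−18934/17917

g(−1) = −1, g(−2) = 25. y(2) = (−2) − 25·((−2) − (−1))/(25 − (−1)) = −27/26.
g(−2) = 25, g(−27/26) = −8525/17576. y(3) = (−27/26) − (−8525/17576)·((−27/26) − (−2))/((−8525/17576) − 25) = −18934/17917.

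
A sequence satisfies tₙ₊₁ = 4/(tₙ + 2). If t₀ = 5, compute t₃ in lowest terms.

t₁ = 4/(5 + 2) = 4/7.
t₂ = 4/(4/7 + 2) = 14/9.
t₃ = 4/(14/9 + 2) = 9/8.

9/8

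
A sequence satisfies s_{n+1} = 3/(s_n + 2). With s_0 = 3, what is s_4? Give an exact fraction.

s_1 = 3/(3 + 2) = 3/5.
s_2 = 3/(3/5 + 2) = 15/13.
s_3 = 3/(15/13 + 2) = 39/41.
s_4 = 3/(39/41 + 2) = 123/121.

123/121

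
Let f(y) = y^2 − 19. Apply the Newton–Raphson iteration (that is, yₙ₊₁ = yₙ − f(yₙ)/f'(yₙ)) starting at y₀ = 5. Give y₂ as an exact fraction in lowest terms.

959/220

f'(y) = 2y.
f(5) = 6, f'(5) = 10, so y₁ = 5 − 6/10 = 22/5.
f(22/5) = 9/25, f'(22/5) = 44/5, so y₂ = (22/5) − (9/25)/(44/5) = 959/220.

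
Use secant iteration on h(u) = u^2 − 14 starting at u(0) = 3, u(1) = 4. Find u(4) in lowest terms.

5272/1409

h(3) = −5, h(4) = 2. u(2) = 4 − 2·(4 − 3)/(2 − (−5)) = 26/7.
h(4) = 2, h(26/7) = −10/49. u(3) = (26/7) − (−10/49)·((26/7) − 4)/((−10/49) − 2) = 101/27.
h(26/7) = −10/49, h(101/27) = −5/729. u(4) = (101/27) − (−5/729)·((101/27) − (26/7))/((−5/729) − (−10/49)) = 5272/1409.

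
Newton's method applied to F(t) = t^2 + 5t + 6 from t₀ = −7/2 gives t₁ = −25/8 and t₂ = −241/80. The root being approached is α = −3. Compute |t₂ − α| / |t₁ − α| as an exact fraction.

1/10

t₁ − α = −25/8 − (−3) = −25/8 + 3 = −1/8, so |t₁ − α| = 1/8.
t₂ − α = −241/80 − (−3) = −241/80 + 3 = −1/80, so |t₂ − α| = 1/80.
Ratio = (1/80) / (1/8) = 1/10.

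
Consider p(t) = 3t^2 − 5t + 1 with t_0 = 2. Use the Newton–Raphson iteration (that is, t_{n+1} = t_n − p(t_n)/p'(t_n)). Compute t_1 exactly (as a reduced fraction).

11/7

p'(t) = 6t − 5.
p(2) = 3, p'(2) = 7, so t_1 = 2 − 3/7 = 11/7.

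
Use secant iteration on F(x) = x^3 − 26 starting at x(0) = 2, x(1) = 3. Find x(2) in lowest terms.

F(2) = −18, F(3) = 1. x(2) = 3 − 1·(3 − 2)/(1 − (−18)) = 56/19.

56/19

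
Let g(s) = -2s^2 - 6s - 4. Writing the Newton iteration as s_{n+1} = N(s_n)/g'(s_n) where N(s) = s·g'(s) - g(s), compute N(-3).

g'(s) = -4s - 6.
N(s) = s·g'(s) - g(s) = s·(-4s - 6) - (-2s^2 - 6s - 4) = -2s^2 + 4.
N(-3) = -14.

-14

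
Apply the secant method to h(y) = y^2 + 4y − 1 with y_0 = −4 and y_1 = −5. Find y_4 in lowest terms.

−305/72

h(−4) = −1, h(−5) = 4. y_2 = (−5) − 4·((−5) − (−4))/(4 − (−1)) = −21/5.
h(−5) = 4, h(−21/5) = −4/25. y_3 = (−21/5) − (−4/25)·((−21/5) − (−5))/((−4/25) − 4) = −55/13.
h(−21/5) = −4/25, h(−55/13) = −4/169. y_4 = (−55/13) − (−4/169)·((−55/13) − (−21/5))/((−4/169) − (−4/25)) = −305/72.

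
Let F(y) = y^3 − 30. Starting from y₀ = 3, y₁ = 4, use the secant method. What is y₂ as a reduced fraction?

114/37

F(3) = −3, F(4) = 34. y₂ = 4 − 34·(4 − 3)/(34 − (−3)) = 114/37.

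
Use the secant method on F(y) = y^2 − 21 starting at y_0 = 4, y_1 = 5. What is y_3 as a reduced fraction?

F(4) = −5, F(5) = 4. y_2 = 5 − 4·(5 − 4)/(4 − (−5)) = 41/9.
F(5) = 4, F(41/9) = −20/81. y_3 = (41/9) − (−20/81)·((41/9) − 5)/((−20/81) − 4) = 197/43.

197/43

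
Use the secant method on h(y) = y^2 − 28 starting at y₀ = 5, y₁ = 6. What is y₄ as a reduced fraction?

h(5) = −3, h(6) = 8. y₂ = 6 − 8·(6 − 5)/(8 − (−3)) = 58/11.
h(6) = 8, h(58/11) = −24/121. y₃ = (58/11) − (−24/121)·((58/11) − 6)/((−24/121) − 8) = 164/31.
h(58/11) = −24/121, h(164/31) = −12/961. y₄ = (164/31) − (−12/961)·((164/31) − (58/11))/((−12/961) − (−24/121)) = 9530/1801.

9530/1801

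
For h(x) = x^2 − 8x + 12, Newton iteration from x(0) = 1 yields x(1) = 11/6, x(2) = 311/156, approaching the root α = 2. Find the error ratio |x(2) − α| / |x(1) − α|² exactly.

x(1) − α = 11/6 − 2 = −1/6, so |x(1) − α| = 1/6.
x(2) − α = 311/156 − 2 = −1/156, so |x(2) − α| = 1/156.
|x(1) − α|² = 1/36.
Ratio = (1/156) / (1/36) = 3/13.

3/13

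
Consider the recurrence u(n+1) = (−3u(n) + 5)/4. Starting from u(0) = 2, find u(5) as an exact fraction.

419/1024

u(1) = (−3·2 + 5)/4 = −1/4.
u(2) = (−3·(−1/4) + 5)/4 = 23/16.
u(3) = (−3·(23/16) + 5)/4 = 11/64.
u(4) = (−3·(11/64) + 5)/4 = 287/256.
u(5) = (−3·(287/256) + 5)/4 = 419/1024.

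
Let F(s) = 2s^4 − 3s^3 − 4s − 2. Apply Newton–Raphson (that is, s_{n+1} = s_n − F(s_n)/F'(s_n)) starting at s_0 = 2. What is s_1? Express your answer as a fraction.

F'(s) = 8s^3 − 9s^2 − 4.
F(2) = −2, F'(2) = 24, so s_1 = 2 − (−2)/24 = 25/12.

25/12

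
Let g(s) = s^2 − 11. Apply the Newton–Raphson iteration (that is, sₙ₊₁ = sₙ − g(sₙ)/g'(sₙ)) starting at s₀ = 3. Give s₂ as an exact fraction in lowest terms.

199/60

g'(s) = 2s.
g(3) = −2, g'(3) = 6, so s₁ = 3 − (−2)/6 = 10/3.
g(10/3) = 1/9, g'(10/3) = 20/3, so s₂ = (10/3) − (1/9)/(20/3) = 199/60.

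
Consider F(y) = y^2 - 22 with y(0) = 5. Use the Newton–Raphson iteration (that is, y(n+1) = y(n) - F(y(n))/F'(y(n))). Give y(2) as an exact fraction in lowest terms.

4409/940

F'(y) = 2y.
F(5) = 3, F'(5) = 10, so y(1) = 5 - 3/10 = 47/10.
F(47/10) = 9/100, F'(47/10) = 47/5, so y(2) = (47/10) - (9/100)/(47/5) = 4409/940.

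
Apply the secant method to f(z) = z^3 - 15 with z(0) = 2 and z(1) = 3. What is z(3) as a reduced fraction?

6395/2613

f(2) = -7, f(3) = 12. z(2) = 3 - 12·(3 - 2)/(12 - (-7)) = 45/19.
f(3) = 12, f(45/19) = -11760/6859. z(3) = (45/19) - (-11760/6859)·((45/19) - 3)/((-11760/6859) - 12) = 6395/2613.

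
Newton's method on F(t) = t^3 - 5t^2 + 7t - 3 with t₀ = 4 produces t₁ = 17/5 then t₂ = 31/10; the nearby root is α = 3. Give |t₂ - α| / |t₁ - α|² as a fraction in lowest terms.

5/8

t₁ - α = 17/5 - 3 = 2/5, so |t₁ - α| = 2/5.
t₂ - α = 31/10 - 3 = 1/10, so |t₂ - α| = 1/10.
|t₁ - α|² = 4/25.
Ratio = (1/10) / (4/25) = 5/8.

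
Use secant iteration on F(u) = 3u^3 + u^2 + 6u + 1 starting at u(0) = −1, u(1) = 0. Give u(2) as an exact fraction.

F(−1) = −7, F(0) = 1. u(2) = 0 − 1·(0 − (−1))/(1 − (−7)) = −1/8.

−1/8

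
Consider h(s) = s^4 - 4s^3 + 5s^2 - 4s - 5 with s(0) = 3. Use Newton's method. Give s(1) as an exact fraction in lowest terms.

h'(s) = 4s^3 - 12s^2 + 10s - 4.
h(3) = 1, h'(3) = 26, so s(1) = 3 - 1/26 = 77/26.

77/26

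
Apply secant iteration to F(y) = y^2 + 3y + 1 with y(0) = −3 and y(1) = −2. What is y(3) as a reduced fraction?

−8/3

F(−3) = 1, F(−2) = −1. y(2) = (−2) − (−1)·((−2) − (−3))/((−1) − 1) = −5/2.
F(−2) = −1, F(−5/2) = −1/4. y(3) = (−5/2) − (−1/4)·((−5/2) − (−2))/((−1/4) − (−1)) = −8/3.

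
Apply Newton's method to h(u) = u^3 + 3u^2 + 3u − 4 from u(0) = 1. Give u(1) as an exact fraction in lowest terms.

3/4

h'(u) = 3u^2 + 6u + 3.
h(1) = 3, h'(1) = 12, so u(1) = 1 − 3/12 = 3/4.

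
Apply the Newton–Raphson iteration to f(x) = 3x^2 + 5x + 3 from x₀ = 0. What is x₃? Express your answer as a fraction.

f'(x) = 6x + 5.
f(0) = 3, f'(0) = 5, so x₁ = 0 - 3/5 = -3/5.
f(-3/5) = 27/25, f'(-3/5) = 7/5, so x₂ = (-3/5) - (27/25)/(7/5) = -48/35.
f(-48/35) = 2187/1225, f'(-48/35) = -113/35, so x₃ = (-48/35) - (2187/1225)/(-113/35) = -3237/3955.

-3237/3955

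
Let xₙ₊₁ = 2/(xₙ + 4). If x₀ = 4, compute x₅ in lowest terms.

x₁ = 2/(4 + 4) = 1/4.
x₂ = 2/(1/4 + 4) = 8/17.
x₃ = 2/(8/17 + 4) = 17/38.
x₄ = 2/(17/38 + 4) = 76/169.
x₅ = 2/(76/169 + 4) = 169/376.

169/376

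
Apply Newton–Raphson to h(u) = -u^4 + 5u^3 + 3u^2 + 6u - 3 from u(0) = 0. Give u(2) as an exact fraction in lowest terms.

11/28

h'(u) = -4u^3 + 15u^2 + 6u + 6.
h(0) = -3, h'(0) = 6, so u(1) = 0 - (-3)/6 = 1/2.
h(1/2) = 21/16, h'(1/2) = 49/4, so u(2) = (1/2) - (21/16)/(49/4) = 11/28.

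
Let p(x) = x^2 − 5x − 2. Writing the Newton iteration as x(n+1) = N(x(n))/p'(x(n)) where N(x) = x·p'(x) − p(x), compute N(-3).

p'(x) = 2x − 5.
N(x) = x·p'(x) − p(x) = x·(2x − 5) − (x^2 − 5x − 2) = x^2 + 2.
N(-3) = 11.

11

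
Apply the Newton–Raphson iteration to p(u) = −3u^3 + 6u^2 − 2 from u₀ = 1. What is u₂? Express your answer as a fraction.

13/18

p'(u) = −9u^2 + 12u.
p(1) = 1, p'(1) = 3, so u₁ = 1 − 1/3 = 2/3.
p(2/3) = −2/9, p'(2/3) = 4, so u₂ = (2/3) − (−2/9)/4 = 13/18.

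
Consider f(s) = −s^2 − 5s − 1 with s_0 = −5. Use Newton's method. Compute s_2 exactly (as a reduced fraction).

f'(s) = −2s − 5.
f(−5) = −1, f'(−5) = 5, so s_1 = (−5) − (−1)/5 = −24/5.
f(−24/5) = −1/25, f'(−24/5) = 23/5, so s_2 = (−24/5) − (−1/25)/(23/5) = −551/115.

−551/115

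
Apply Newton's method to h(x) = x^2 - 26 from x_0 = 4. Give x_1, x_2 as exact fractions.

x_1 = 21/4, x_2 = 857/168

h'(x) = 2x.
h(4) = -10, h'(4) = 8, so x_1 = 4 - (-10)/8 = 21/4.
h(21/4) = 25/16, h'(21/4) = 21/2, so x_2 = (21/4) - (25/16)/(21/2) = 857/168.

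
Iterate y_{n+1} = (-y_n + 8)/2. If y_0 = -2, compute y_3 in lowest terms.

y_1 = (-(-2) + 8)/2 = 5.
y_2 = (-5 + 8)/2 = 3/2.
y_3 = (-(3/2) + 8)/2 = 13/4.

13/4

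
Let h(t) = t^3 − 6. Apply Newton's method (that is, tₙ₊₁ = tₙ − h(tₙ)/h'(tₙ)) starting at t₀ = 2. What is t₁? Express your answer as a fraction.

h'(t) = 3t^2.
h(2) = 2, h'(2) = 12, so t₁ = 2 − 2/12 = 11/6.

11/6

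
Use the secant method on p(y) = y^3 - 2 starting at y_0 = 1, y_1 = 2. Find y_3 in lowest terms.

75/62

p(1) = -1, p(2) = 6. y_2 = 2 - 6·(2 - 1)/(6 - (-1)) = 8/7.
p(2) = 6, p(8/7) = -174/343. y_3 = (8/7) - (-174/343)·((8/7) - 2)/((-174/343) - 6) = 75/62.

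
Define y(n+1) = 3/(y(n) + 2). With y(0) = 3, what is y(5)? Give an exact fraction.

y(1) = 3/(3 + 2) = 3/5.
y(2) = 3/(3/5 + 2) = 15/13.
y(3) = 3/(15/13 + 2) = 39/41.
y(4) = 3/(39/41 + 2) = 123/121.
y(5) = 3/(123/121 + 2) = 363/365.

363/365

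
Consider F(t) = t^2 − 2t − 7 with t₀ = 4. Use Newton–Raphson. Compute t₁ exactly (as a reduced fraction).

F'(t) = 2t − 2.
F(4) = 1, F'(4) = 6, so t₁ = 4 − 1/6 = 23/6.

23/6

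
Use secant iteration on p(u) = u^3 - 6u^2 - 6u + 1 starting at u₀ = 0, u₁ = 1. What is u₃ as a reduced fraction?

p(0) = 1, p(1) = -10. u₂ = 1 - (-10)·(1 - 0)/((-10) - 1) = 1/11.
p(1) = -10, p(1/11) = 540/1331. u₃ = (1/11) - (540/1331)·((1/11) - 1)/((540/1331) - (-10)) = 35/277.

35/277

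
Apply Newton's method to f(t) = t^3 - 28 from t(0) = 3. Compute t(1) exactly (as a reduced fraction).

f'(t) = 3t^2.
f(3) = -1, f'(3) = 27, so t(1) = 3 - (-1)/27 = 82/27.

82/27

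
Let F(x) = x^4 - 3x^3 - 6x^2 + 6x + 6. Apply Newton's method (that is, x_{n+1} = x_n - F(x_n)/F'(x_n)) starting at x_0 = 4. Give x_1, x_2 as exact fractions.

x_1 = 141/35, x_2 = 8665823/2151415

F'(x) = 4x^3 - 9x^2 - 12x + 6.
F(4) = -2, F'(4) = 70, so x_1 = 4 - (-2)/70 = 141/35.
F(141/35) = 66606/1500625, F'(141/35) = 3134919/42875, so x_2 = (141/35) - (66606/1500625)/(3134919/42875) = 8665823/2151415.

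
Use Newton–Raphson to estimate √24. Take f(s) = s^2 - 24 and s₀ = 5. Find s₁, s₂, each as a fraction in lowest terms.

f'(s) = 2s.
f(5) = 1, f'(5) = 10, so s₁ = 5 - 1/10 = 49/10.
f(49/10) = 1/100, f'(49/10) = 49/5, so s₂ = (49/10) - (1/100)/(49/5) = 4801/980.

s₁ = 49/10, s₂ = 4801/980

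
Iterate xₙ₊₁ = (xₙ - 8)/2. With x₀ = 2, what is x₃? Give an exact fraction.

x₁ = (2 - 8)/2 = -3.
x₂ = ((-3) - 8)/2 = -11/2.
x₃ = ((-11/2) - 8)/2 = -27/4.

-27/4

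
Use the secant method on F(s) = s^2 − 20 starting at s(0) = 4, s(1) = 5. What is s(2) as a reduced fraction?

F(4) = −4, F(5) = 5. s(2) = 5 − 5·(5 − 4)/(5 − (−4)) = 40/9.

40/9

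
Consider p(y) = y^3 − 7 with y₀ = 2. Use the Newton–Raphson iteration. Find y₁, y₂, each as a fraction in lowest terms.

y₁ = 23/12, y₂ = 18215/9522

p'(y) = 3y^2.
p(2) = 1, p'(2) = 12, so y₁ = 2 − 1/12 = 23/12.
p(23/12) = 71/1728, p'(23/12) = 529/48, so y₂ = (23/12) − (71/1728)/(529/48) = 18215/9522.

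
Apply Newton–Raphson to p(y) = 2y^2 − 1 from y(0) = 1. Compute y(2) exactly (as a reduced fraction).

17/24

p'(y) = 4y.
p(1) = 1, p'(1) = 4, so y(1) = 1 − 1/4 = 3/4.
p(3/4) = 1/8, p'(3/4) = 3, so y(2) = (3/4) − (1/8)/3 = 17/24.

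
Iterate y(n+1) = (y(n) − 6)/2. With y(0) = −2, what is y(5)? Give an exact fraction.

−47/8

y(1) = ((−2) − 6)/2 = −4.
y(2) = ((−4) − 6)/2 = −5.
y(3) = ((−5) − 6)/2 = −11/2.
y(4) = ((−11/2) − 6)/2 = −23/4.
y(5) = ((−23/4) − 6)/2 = −47/8.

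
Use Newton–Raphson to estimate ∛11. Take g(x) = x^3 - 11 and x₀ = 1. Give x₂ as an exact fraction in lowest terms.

4691/1521

g'(x) = 3x^2.
g(1) = -10, g'(1) = 3, so x₁ = 1 - (-10)/3 = 13/3.
g(13/3) = 1900/27, g'(13/3) = 169/3, so x₂ = (13/3) - (1900/27)/(169/3) = 4691/1521.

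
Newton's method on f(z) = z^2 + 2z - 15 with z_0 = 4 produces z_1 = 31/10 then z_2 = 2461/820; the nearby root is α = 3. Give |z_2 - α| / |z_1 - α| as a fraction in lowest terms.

z_1 - α = 31/10 - 3 = 1/10, so |z_1 - α| = 1/10.
z_2 - α = 2461/820 - 3 = 1/820, so |z_2 - α| = 1/820.
Ratio = (1/820) / (1/10) = 1/82.

1/82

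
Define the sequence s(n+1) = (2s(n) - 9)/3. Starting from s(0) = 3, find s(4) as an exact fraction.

-179/27

s(1) = (2·3 - 9)/3 = -1.
s(2) = (2·(-1) - 9)/3 = -11/3.
s(3) = (2·(-11/3) - 9)/3 = -49/9.
s(4) = (2·(-49/9) - 9)/3 = -179/27.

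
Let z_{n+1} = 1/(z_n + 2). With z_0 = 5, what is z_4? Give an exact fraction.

37/89

z_1 = 1/(5 + 2) = 1/7.
z_2 = 1/(1/7 + 2) = 7/15.
z_3 = 1/(7/15 + 2) = 15/37.
z_4 = 1/(15/37 + 2) = 37/89.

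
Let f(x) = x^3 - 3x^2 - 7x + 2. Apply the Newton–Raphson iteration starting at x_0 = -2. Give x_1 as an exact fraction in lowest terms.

-30/17

f'(x) = 3x^2 - 6x - 7.
f(-2) = -4, f'(-2) = 17, so x_1 = (-2) - (-4)/17 = -30/17.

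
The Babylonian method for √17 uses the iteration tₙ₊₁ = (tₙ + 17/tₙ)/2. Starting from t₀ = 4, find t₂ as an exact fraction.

t₁ = (4 + 17/4)/2 = 33/8.
t₂ = (33/8 + 17/(33/8))/2 = 2177/528.

2177/528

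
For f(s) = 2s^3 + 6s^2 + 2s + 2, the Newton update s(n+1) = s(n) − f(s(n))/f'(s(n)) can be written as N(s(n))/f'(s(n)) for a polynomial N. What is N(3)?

160

f'(s) = 6s^2 + 12s + 2.
N(s) = s·f'(s) − f(s) = s·(6s^2 + 12s + 2) − (2s^3 + 6s^2 + 2s + 2) = 4s^3 + 6s^2 − 2.
N(3) = 160.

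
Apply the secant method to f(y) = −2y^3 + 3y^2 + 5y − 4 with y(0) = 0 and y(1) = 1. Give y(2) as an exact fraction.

f(0) = −4, f(1) = 2. y(2) = 1 − 2·(1 − 0)/(2 − (−4)) = 2/3.

2/3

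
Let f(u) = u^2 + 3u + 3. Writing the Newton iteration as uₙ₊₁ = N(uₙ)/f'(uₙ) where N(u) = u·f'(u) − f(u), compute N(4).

13

f'(u) = 2u + 3.
N(u) = u·f'(u) − f(u) = u·(2u + 3) − (u^2 + 3u + 3) = u^2 − 3.
N(4) = 13.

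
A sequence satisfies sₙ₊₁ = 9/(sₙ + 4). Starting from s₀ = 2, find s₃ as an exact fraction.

99/62

s₁ = 9/(2 + 4) = 3/2.
s₂ = 9/(3/2 + 4) = 18/11.
s₃ = 9/(18/11 + 4) = 99/62.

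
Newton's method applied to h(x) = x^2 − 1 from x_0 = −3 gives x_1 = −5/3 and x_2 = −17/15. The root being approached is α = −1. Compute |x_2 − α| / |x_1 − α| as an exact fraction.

1/5

x_1 − α = −5/3 − (−1) = −5/3 + 1 = −2/3, so |x_1 − α| = 2/3.
x_2 − α = −17/15 − (−1) = −17/15 + 1 = −2/15, so |x_2 − α| = 2/15.
Ratio = (2/15) / (2/3) = 1/5.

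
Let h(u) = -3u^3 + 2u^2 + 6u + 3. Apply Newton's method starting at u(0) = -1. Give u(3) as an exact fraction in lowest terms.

h'(u) = -9u^2 + 4u + 6.
h(-1) = 2, h'(-1) = -7, so u(1) = (-1) - 2/(-7) = -5/7.
h(-5/7) = 284/343, h'(-5/7) = -71/49, so u(2) = (-5/7) - (284/343)/(-71/49) = -1/7.
h(-1/7) = 752/343, h'(-1/7) = 257/49, so u(3) = (-1/7) - (752/343)/(257/49) = -1009/1799.

-1009/1799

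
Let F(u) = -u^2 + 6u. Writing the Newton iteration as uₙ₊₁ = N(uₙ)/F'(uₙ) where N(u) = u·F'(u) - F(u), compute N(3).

-9

F'(u) = -2u + 6.
N(u) = u·F'(u) - F(u) = u·(-2u + 6) - (-u^2 + 6u) = -u^2.
N(3) = -9.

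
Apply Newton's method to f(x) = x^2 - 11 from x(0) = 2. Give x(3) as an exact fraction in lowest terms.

f'(x) = 2x.
f(2) = -7, f'(2) = 4, so x(1) = 2 - (-7)/4 = 15/4.
f(15/4) = 49/16, f'(15/4) = 15/2, so x(2) = (15/4) - (49/16)/(15/2) = 401/120.
f(401/120) = 2401/14400, f'(401/120) = 401/60, so x(3) = (401/120) - (2401/14400)/(401/60) = 319201/96240.

319201/96240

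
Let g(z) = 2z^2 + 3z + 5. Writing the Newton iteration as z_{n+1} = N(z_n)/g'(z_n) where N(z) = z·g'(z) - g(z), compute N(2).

3

g'(z) = 4z + 3.
N(z) = z·g'(z) - g(z) = z·(4z + 3) - (2z^2 + 3z + 5) = 2z^2 - 5.
N(2) = 3.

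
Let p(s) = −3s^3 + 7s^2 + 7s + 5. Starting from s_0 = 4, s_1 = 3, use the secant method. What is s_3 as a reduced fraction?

p(4) = −47, p(3) = 8. s_2 = 3 − 8·(3 − 4)/(8 − (−47)) = 173/55.
p(3) = 8, p(173/55) = 484664/166375. s_3 = (173/55) − (484664/166375)·((173/55) − 3)/((484664/166375) − 8) = 42697/13224.

42697/13224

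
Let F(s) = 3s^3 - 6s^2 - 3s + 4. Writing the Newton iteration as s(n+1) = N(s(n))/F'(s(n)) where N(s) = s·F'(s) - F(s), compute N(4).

F'(s) = 9s^2 - 12s - 3.
N(s) = s·F'(s) - F(s) = s·(9s^2 - 12s - 3) - (3s^3 - 6s^2 - 3s + 4) = 6s^3 - 6s^2 - 4.
N(4) = 284.

284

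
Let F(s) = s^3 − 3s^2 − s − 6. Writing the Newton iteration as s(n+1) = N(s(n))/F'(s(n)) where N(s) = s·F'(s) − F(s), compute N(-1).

1

F'(s) = 3s^2 − 6s − 1.
N(s) = s·F'(s) − F(s) = s·(3s^2 − 6s − 1) − (s^3 − 3s^2 − s − 6) = 2s^3 − 3s^2 + 6.
N(-1) = 1.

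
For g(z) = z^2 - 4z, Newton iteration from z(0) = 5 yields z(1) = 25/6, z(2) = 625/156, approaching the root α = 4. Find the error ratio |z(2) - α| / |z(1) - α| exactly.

z(1) - α = 25/6 - 4 = 1/6, so |z(1) - α| = 1/6.
z(2) - α = 625/156 - 4 = 1/156, so |z(2) - α| = 1/156.
Ratio = (1/156) / (1/6) = 1/26.

1/26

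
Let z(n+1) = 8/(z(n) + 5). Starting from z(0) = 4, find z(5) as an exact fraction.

16872/13241

z(1) = 8/(4 + 5) = 8/9.
z(2) = 8/(8/9 + 5) = 72/53.
z(3) = 8/(72/53 + 5) = 424/337.
z(4) = 8/(424/337 + 5) = 2696/2109.
z(5) = 8/(2696/2109 + 5) = 16872/13241.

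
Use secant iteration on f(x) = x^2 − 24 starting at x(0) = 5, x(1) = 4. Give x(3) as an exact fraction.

49/10

f(5) = 1, f(4) = −8. x(2) = 4 − (−8)·(4 − 5)/((−8) − 1) = 44/9.
f(4) = −8, f(44/9) = −8/81. x(3) = (44/9) − (−8/81)·((44/9) − 4)/((−8/81) − (−8)) = 49/10.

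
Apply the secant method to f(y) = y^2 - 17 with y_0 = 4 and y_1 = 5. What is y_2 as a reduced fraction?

f(4) = -1, f(5) = 8. y_2 = 5 - 8·(5 - 4)/(8 - (-1)) = 37/9.

37/9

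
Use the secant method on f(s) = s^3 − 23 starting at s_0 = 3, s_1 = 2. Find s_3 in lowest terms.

5983/2089

f(3) = 4, f(2) = −15. s_2 = 2 − (−15)·(2 − 3)/((−15) − 4) = 53/19.
f(2) = −15, f(53/19) = −8880/6859. s_3 = (53/19) − (−8880/6859)·((53/19) − 2)/((−8880/6859) − (−15)) = 5983/2089.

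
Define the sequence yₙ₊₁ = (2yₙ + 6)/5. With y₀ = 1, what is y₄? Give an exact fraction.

y₁ = (2·1 + 6)/5 = 8/5.
y₂ = (2·(8/5) + 6)/5 = 46/25.
y₃ = (2·(46/25) + 6)/5 = 242/125.
y₄ = (2·(242/125) + 6)/5 = 1234/625.

1234/625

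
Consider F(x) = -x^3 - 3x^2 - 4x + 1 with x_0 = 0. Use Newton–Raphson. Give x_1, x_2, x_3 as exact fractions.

x_1 = 1/4, x_2 = 3/14, x_3 = 1588/7441

F'(x) = -3x^2 - 6x - 4.
F(0) = 1, F'(0) = -4, so x_1 = 0 - 1/(-4) = 1/4.
F(1/4) = -13/64, F'(1/4) = -91/16, so x_2 = (1/4) - (-13/64)/(-91/16) = 3/14.
F(3/14) = -13/2744, F'(3/14) = -1063/196, so x_3 = (3/14) - (-13/2744)/(-1063/196) = 1588/7441.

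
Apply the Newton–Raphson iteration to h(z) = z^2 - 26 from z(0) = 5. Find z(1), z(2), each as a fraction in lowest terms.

h'(z) = 2z.
h(5) = -1, h'(5) = 10, so z(1) = 5 - (-1)/10 = 51/10.
h(51/10) = 1/100, h'(51/10) = 51/5, so z(2) = (51/10) - (1/100)/(51/5) = 5201/1020.

z(1) = 51/10, z(2) = 5201/1020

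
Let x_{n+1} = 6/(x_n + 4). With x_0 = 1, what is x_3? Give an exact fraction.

78/67

x_1 = 6/(1 + 4) = 6/5.
x_2 = 6/(6/5 + 4) = 15/13.
x_3 = 6/(15/13 + 4) = 78/67.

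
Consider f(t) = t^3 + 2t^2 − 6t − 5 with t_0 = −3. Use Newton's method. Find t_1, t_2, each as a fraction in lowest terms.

t_1 = −31/9, t_2 = −38639/11529

f'(t) = 3t^2 + 4t − 6.
f(−3) = 4, f'(−3) = 9, so t_1 = (−3) − 4/9 = −31/9.
f(−31/9) = −1072/729, f'(−31/9) = 427/27, so t_2 = (−31/9) − (−1072/729)/(427/27) = −38639/11529.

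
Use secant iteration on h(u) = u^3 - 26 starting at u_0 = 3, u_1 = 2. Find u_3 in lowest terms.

3319/1118

h(3) = 1, h(2) = -18. u_2 = 2 - (-18)·(2 - 3)/((-18) - 1) = 56/19.
h(2) = -18, h(56/19) = -2718/6859. u_3 = (56/19) - (-2718/6859)·((56/19) - 2)/((-2718/6859) - (-18)) = 3319/1118.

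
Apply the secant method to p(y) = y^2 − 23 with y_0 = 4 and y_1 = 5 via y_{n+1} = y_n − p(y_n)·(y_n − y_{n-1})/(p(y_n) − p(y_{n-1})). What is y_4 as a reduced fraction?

18181/3791

p(4) = −7, p(5) = 2. y_2 = 5 − 2·(5 − 4)/(2 − (−7)) = 43/9.
p(5) = 2, p(43/9) = −14/81. y_3 = (43/9) − (−14/81)·((43/9) − 5)/((−14/81) − 2) = 211/44.
p(43/9) = −14/81, p(211/44) = −7/1936. y_4 = (211/44) − (−7/1936)·((211/44) − (43/9))/((−7/1936) − (−14/81)) = 18181/3791.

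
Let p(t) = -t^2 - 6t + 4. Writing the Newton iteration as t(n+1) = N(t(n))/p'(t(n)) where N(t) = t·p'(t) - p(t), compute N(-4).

p'(t) = -2t - 6.
N(t) = t·p'(t) - p(t) = t·(-2t - 6) - (-t^2 - 6t + 4) = -t^2 - 4.
N(-4) = -20.

-20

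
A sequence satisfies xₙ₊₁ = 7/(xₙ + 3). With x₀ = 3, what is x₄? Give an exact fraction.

x₁ = 7/(3 + 3) = 7/6.
x₂ = 7/(7/6 + 3) = 42/25.
x₃ = 7/(42/25 + 3) = 175/117.
x₄ = 7/(175/117 + 3) = 819/526.

819/526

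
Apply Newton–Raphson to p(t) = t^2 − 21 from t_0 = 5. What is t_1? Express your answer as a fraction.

23/5

p'(t) = 2t.
p(5) = 4, p'(5) = 10, so t_1 = 5 − 4/10 = 23/5.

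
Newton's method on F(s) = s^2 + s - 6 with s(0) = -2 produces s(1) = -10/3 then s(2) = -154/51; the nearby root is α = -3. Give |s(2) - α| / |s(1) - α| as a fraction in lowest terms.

s(1) - α = -10/3 - (-3) = -10/3 + 3 = -1/3, so |s(1) - α| = 1/3.
s(2) - α = -154/51 - (-3) = -154/51 + 3 = -1/51, so |s(2) - α| = 1/51.
Ratio = (1/51) / (1/3) = 1/17.

1/17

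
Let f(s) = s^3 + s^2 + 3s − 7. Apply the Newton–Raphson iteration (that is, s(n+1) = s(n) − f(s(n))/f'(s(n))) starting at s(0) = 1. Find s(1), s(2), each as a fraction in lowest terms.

f'(s) = 3s^2 + 2s + 3.
f(1) = −2, f'(1) = 8, so s(1) = 1 − (−2)/8 = 5/4.
f(5/4) = 17/64, f'(5/4) = 163/16, so s(2) = (5/4) − (17/64)/(163/16) = 399/326.

s(1) = 5/4, s(2) = 399/326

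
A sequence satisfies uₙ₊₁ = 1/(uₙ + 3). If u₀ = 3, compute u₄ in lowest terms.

u₁ = 1/(3 + 3) = 1/6.
u₂ = 1/(1/6 + 3) = 6/19.
u₃ = 1/(6/19 + 3) = 19/63.
u₄ = 1/(19/63 + 3) = 63/208.

63/208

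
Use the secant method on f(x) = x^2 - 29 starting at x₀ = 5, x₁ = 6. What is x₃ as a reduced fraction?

673/125

f(5) = -4, f(6) = 7. x₂ = 6 - 7·(6 - 5)/(7 - (-4)) = 59/11.
f(6) = 7, f(59/11) = -28/121. x₃ = (59/11) - (-28/121)·((59/11) - 6)/((-28/121) - 7) = 673/125.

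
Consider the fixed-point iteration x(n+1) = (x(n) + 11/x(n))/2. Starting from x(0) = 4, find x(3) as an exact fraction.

x(1) = (4 + 11/4)/2 = 27/8.
x(2) = (27/8 + 11/(27/8))/2 = 1433/432.
x(3) = (1433/432 + 11/(1433/432))/2 = 4106353/1238112.

4106353/1238112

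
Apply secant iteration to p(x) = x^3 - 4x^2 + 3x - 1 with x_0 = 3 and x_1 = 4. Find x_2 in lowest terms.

37/12

p(3) = -1, p(4) = 11. x_2 = 4 - 11·(4 - 3)/(11 - (-1)) = 37/12.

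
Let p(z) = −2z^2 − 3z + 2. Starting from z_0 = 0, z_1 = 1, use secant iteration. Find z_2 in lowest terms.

2/5

p(0) = 2, p(1) = −3. z_2 = 1 − (−3)·(1 − 0)/((−3) − 2) = 2/5.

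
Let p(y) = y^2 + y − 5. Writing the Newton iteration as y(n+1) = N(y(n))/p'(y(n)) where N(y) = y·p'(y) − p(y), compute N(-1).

6

p'(y) = 2y + 1.
N(y) = y·p'(y) − p(y) = y·(2y + 1) − (y^2 + y − 5) = y^2 + 5.
N(-1) = 6.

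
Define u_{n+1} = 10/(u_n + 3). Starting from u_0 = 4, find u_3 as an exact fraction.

u_1 = 10/(4 + 3) = 10/7.
u_2 = 10/(10/7 + 3) = 70/31.
u_3 = 10/(70/31 + 3) = 310/163.

310/163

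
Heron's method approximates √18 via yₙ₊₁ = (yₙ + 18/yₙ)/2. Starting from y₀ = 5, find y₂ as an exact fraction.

y₁ = (5 + 18/5)/2 = 43/10.
y₂ = (43/10 + 18/(43/10))/2 = 3649/860.

3649/860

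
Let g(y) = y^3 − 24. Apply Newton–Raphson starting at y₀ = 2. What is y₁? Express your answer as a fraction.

10/3

g'(y) = 3y^2.
g(2) = −16, g'(2) = 12, so y₁ = 2 − (−16)/12 = 10/3.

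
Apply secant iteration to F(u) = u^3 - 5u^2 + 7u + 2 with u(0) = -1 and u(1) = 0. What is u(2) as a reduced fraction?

-2/13

F(-1) = -11, F(0) = 2. u(2) = 0 - 2·(0 - (-1))/(2 - (-11)) = -2/13.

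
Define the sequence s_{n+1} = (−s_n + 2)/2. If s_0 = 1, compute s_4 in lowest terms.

s_1 = (−1 + 2)/2 = 1/2.
s_2 = (−(1/2) + 2)/2 = 3/4.
s_3 = (−(3/4) + 2)/2 = 5/8.
s_4 = (−(5/8) + 2)/2 = 11/16.

11/16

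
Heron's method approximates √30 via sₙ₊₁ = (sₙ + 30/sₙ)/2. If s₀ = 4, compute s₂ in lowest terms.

1009/184

s₁ = (4 + 30/4)/2 = 23/4.
s₂ = (23/4 + 30/(23/4))/2 = 1009/184.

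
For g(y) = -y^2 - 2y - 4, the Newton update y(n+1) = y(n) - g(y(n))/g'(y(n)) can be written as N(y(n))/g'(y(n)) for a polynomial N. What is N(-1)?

3

g'(y) = -2y - 2.
N(y) = y·g'(y) - g(y) = y·(-2y - 2) - (-y^2 - 2y - 4) = -y^2 + 4.
N(-1) = 3.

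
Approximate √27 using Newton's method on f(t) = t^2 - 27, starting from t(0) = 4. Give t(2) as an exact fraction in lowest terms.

3577/688

f'(t) = 2t.
f(4) = -11, f'(4) = 8, so t(1) = 4 - (-11)/8 = 43/8.
f(43/8) = 121/64, f'(43/8) = 43/4, so t(2) = (43/8) - (121/64)/(43/4) = 3577/688.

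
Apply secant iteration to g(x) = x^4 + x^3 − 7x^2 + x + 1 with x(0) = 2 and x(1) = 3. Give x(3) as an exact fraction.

12874003/6333001

g(2) = −1, g(3) = 49. x(2) = 3 − 49·(3 − 2)/(49 − (−1)) = 101/50.
g(3) = 49, g(101/50) = −4067049/6250000. x(3) = (101/50) − (−4067049/6250000)·((101/50) − 3)/((−4067049/6250000) − 49) = 12874003/6333001.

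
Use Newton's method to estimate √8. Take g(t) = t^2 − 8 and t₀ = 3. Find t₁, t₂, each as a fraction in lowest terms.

g'(t) = 2t.
g(3) = 1, g'(3) = 6, so t₁ = 3 − 1/6 = 17/6.
g(17/6) = 1/36, g'(17/6) = 17/3, so t₂ = (17/6) − (1/36)/(17/3) = 577/204.

t₁ = 17/6, t₂ = 577/204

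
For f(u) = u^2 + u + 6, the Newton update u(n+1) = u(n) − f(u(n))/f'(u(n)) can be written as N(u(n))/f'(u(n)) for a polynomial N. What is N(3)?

f'(u) = 2u + 1.
N(u) = u·f'(u) − f(u) = u·(2u + 1) − (u^2 + u + 6) = u^2 − 6.
N(3) = 3.

3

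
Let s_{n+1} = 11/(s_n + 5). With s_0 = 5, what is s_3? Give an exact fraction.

671/415

s_1 = 11/(5 + 5) = 11/10.
s_2 = 11/(11/10 + 5) = 110/61.
s_3 = 11/(110/61 + 5) = 671/415.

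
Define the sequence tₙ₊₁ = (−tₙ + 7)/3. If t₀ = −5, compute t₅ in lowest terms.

16/9

t₁ = (−(−5) + 7)/3 = 4.
t₂ = (−4 + 7)/3 = 1.
t₃ = (−1 + 7)/3 = 2.
t₄ = (−2 + 7)/3 = 5/3.
t₅ = (−(5/3) + 7)/3 = 16/9.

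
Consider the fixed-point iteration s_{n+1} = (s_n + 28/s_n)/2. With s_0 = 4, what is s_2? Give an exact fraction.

233/44

s_1 = (4 + 28/4)/2 = 11/2.
s_2 = (11/2 + 28/(11/2))/2 = 233/44.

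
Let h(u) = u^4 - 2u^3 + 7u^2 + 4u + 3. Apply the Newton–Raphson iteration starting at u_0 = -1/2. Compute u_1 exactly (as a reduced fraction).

9/80

h'(u) = 4u^3 - 6u^2 + 14u + 4.
h(-1/2) = 49/16, h'(-1/2) = -5, so u_1 = (-1/2) - (49/16)/(-5) = 9/80.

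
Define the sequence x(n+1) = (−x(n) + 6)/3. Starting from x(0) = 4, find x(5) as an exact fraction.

x(1) = (−4 + 6)/3 = 2/3.
x(2) = (−(2/3) + 6)/3 = 16/9.
x(3) = (−(16/9) + 6)/3 = 38/27.
x(4) = (−(38/27) + 6)/3 = 124/81.
x(5) = (−(124/81) + 6)/3 = 362/243.

362/243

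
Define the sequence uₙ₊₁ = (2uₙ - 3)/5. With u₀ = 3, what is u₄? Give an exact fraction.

-561/625

u₁ = (2·3 - 3)/5 = 3/5.
u₂ = (2·(3/5) - 3)/5 = -9/25.
u₃ = (2·(-9/25) - 3)/5 = -93/125.
u₄ = (2·(-93/125) - 3)/5 = -561/625.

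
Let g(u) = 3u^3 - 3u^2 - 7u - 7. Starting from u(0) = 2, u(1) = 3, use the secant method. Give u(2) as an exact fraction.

79/35

g(2) = -9, g(3) = 26. u(2) = 3 - 26·(3 - 2)/(26 - (-9)) = 79/35.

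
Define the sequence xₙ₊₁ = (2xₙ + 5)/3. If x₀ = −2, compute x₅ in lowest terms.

991/243

x₁ = (2·(−2) + 5)/3 = 1/3.
x₂ = (2·(1/3) + 5)/3 = 17/9.
x₃ = (2·(17/9) + 5)/3 = 79/27.
x₄ = (2·(79/27) + 5)/3 = 293/81.
x₅ = (2·(293/81) + 5)/3 = 991/243.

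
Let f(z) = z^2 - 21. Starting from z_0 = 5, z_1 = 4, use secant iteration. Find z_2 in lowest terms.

41/9

f(5) = 4, f(4) = -5. z_2 = 4 - (-5)·(4 - 5)/((-5) - 4) = 41/9.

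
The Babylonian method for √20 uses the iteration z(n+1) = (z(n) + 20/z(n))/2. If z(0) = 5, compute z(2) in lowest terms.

z(1) = (5 + 20/5)/2 = 9/2.
z(2) = (9/2 + 20/(9/2))/2 = 161/36.

161/36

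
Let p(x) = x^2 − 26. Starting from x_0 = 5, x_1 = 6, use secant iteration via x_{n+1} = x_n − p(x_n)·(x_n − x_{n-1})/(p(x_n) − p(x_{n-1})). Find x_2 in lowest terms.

56/11

p(5) = −1, p(6) = 10. x_2 = 6 − 10·(6 − 5)/(10 − (−1)) = 56/11.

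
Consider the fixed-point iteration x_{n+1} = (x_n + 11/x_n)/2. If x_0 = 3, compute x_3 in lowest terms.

79201/23880

x_1 = (3 + 11/3)/2 = 10/3.
x_2 = (10/3 + 11/(10/3))/2 = 199/60.
x_3 = (199/60 + 11/(199/60))/2 = 79201/23880.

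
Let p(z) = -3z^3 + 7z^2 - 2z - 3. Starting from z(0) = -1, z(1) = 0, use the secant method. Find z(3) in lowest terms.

-16/21

p(-1) = 9, p(0) = -3. z(2) = 0 - (-3)·(0 - (-1))/((-3) - 9) = -1/4.
p(0) = -3, p(-1/4) = -129/64. z(3) = (-1/4) - (-129/64)·((-1/4) - 0)/((-129/64) - (-3)) = -16/21.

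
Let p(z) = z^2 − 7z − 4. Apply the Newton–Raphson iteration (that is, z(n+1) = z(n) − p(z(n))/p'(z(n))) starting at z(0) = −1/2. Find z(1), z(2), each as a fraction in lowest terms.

p'(z) = 2z − 7.
p(−1/2) = −1/4, p'(−1/2) = −8, so z(1) = (−1/2) − (−1/4)/(−8) = −17/32.
p(−17/32) = 1/1024, p'(−17/32) = −129/16, so z(2) = (−17/32) − (1/1024)/(−129/16) = −4385/8256.

z(1) = −17/32, z(2) = −4385/8256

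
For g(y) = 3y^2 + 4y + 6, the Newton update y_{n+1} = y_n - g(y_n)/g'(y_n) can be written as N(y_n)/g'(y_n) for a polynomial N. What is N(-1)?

g'(y) = 6y + 4.
N(y) = y·g'(y) - g(y) = y·(6y + 4) - (3y^2 + 4y + 6) = 3y^2 - 6.
N(-1) = -3.

-3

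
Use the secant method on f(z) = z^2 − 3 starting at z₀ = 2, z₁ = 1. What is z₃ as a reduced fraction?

7/4

f(2) = 1, f(1) = −2. z₂ = 1 − (−2)·(1 − 2)/((−2) − 1) = 5/3.
f(1) = −2, f(5/3) = −2/9. z₃ = (5/3) − (−2/9)·((5/3) − 1)/((−2/9) − (−2)) = 7/4.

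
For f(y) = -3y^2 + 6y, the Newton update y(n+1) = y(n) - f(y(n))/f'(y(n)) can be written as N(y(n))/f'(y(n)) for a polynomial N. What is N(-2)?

f'(y) = -6y + 6.
N(y) = y·f'(y) - f(y) = y·(-6y + 6) - (-3y^2 + 6y) = -3y^2.
N(-2) = -12.

-12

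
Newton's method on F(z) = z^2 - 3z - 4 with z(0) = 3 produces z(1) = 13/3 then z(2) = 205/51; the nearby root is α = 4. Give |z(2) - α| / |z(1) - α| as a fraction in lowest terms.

z(1) - α = 13/3 - 4 = 1/3, so |z(1) - α| = 1/3.
z(2) - α = 205/51 - 4 = 1/51, so |z(2) - α| = 1/51.
Ratio = (1/51) / (1/3) = 1/17.

1/17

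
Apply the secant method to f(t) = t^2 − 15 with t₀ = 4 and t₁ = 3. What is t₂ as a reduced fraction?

27/7

f(4) = 1, f(3) = −6. t₂ = 3 − (−6)·(3 − 4)/((−6) − 1) = 27/7.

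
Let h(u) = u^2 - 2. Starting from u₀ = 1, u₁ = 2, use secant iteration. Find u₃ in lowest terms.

7/5

h(1) = -1, h(2) = 2. u₂ = 2 - 2·(2 - 1)/(2 - (-1)) = 4/3.
h(2) = 2, h(4/3) = -2/9. u₃ = (4/3) - (-2/9)·((4/3) - 2)/((-2/9) - 2) = 7/5.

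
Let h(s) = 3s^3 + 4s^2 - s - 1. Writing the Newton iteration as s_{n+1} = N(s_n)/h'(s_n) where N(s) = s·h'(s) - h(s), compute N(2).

65

h'(s) = 9s^2 + 8s - 1.
N(s) = s·h'(s) - h(s) = s·(9s^2 + 8s - 1) - (3s^3 + 4s^2 - s - 1) = 6s^3 + 4s^2 + 1.
N(2) = 65.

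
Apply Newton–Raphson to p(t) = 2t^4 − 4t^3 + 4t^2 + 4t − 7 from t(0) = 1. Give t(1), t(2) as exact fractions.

t(1) = 9/8, t(2) = 21059/18848

p'(t) = 8t^3 − 12t^2 + 8t + 4.
p(1) = −1, p'(1) = 8, so t(1) = 1 − (−1)/8 = 9/8.
p(9/8) = 145/2048, p'(9/8) = 589/64, so t(2) = (9/8) − (145/2048)/(589/64) = 21059/18848.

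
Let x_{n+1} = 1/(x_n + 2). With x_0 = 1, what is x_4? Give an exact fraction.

x_1 = 1/(1 + 2) = 1/3.
x_2 = 1/(1/3 + 2) = 3/7.
x_3 = 1/(3/7 + 2) = 7/17.
x_4 = 1/(7/17 + 2) = 17/41.

17/41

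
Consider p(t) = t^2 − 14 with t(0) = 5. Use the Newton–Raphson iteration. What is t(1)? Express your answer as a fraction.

p'(t) = 2t.
p(5) = 11, p'(5) = 10, so t(1) = 5 − 11/10 = 39/10.

39/10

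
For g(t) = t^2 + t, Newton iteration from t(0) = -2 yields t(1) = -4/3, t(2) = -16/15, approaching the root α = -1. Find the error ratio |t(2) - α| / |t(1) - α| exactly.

t(1) - α = -4/3 - (-1) = -4/3 + 1 = -1/3, so |t(1) - α| = 1/3.
t(2) - α = -16/15 - (-1) = -16/15 + 1 = -1/15, so |t(2) - α| = 1/15.
Ratio = (1/15) / (1/3) = 1/5.

1/5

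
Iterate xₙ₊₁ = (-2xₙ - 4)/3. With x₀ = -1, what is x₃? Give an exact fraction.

x₁ = (-2·(-1) - 4)/3 = -2/3.
x₂ = (-2·(-2/3) - 4)/3 = -8/9.
x₃ = (-2·(-8/9) - 4)/3 = -20/27.

-20/27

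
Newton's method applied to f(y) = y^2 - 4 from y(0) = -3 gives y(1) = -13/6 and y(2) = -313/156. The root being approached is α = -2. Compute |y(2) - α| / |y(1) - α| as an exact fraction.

y(1) - α = -13/6 - (-2) = -13/6 + 2 = -1/6, so |y(1) - α| = 1/6.
y(2) - α = -313/156 - (-2) = -313/156 + 2 = -1/156, so |y(2) - α| = 1/156.
Ratio = (1/156) / (1/6) = 1/26.

1/26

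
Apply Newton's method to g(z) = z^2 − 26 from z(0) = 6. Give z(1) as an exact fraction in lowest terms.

g'(z) = 2z.
g(6) = 10, g'(6) = 12, so z(1) = 6 − 10/12 = 31/6.

31/6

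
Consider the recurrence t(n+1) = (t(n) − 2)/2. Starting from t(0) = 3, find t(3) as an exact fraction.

t(1) = (3 − 2)/2 = 1/2.
t(2) = ((1/2) − 2)/2 = −3/4.
t(3) = ((−3/4) − 2)/2 = −11/8.

−11/8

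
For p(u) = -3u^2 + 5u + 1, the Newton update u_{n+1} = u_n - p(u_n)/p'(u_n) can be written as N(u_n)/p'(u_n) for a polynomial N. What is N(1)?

-4

p'(u) = -6u + 5.
N(u) = u·p'(u) - p(u) = u·(-6u + 5) - (-3u^2 + 5u + 1) = -3u^2 - 1.
N(1) = -4.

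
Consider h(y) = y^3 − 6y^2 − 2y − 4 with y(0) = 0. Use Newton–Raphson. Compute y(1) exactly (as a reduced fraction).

−2

h'(y) = 3y^2 − 12y − 2.
h(0) = −4, h'(0) = −2, so y(1) = 0 − (−4)/(−2) = −2.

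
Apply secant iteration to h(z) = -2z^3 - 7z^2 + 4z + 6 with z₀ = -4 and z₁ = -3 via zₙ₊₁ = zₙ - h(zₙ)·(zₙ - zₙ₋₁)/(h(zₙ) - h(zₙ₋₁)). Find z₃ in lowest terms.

-3216/827

h(-4) = 6, h(-3) = -15. z₂ = (-3) - (-15)·((-3) - (-4))/((-15) - 6) = -26/7.
h(-3) = -15, h(-26/7) = -1010/343. z₃ = (-26/7) - (-1010/343)·((-26/7) - (-3))/((-1010/343) - (-15)) = -3216/827.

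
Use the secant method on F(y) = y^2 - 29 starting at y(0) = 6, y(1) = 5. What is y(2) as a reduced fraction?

59/11

F(6) = 7, F(5) = -4. y(2) = 5 - (-4)·(5 - 6)/((-4) - 7) = 59/11.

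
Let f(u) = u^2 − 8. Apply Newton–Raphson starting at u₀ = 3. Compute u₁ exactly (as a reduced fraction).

17/6

f'(u) = 2u.
f(3) = 1, f'(3) = 6, so u₁ = 3 − 1/6 = 17/6.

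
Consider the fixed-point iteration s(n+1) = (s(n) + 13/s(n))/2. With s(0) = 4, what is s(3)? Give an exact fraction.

5597777/1552544

s(1) = (4 + 13/4)/2 = 29/8.
s(2) = (29/8 + 13/(29/8))/2 = 1673/464.
s(3) = (1673/464 + 13/(1673/464))/2 = 5597777/1552544.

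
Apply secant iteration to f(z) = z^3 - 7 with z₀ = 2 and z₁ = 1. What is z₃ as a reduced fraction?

201/103

f(2) = 1, f(1) = -6. z₂ = 1 - (-6)·(1 - 2)/((-6) - 1) = 13/7.
f(1) = -6, f(13/7) = -204/343. z₃ = (13/7) - (-204/343)·((13/7) - 1)/((-204/343) - (-6)) = 201/103.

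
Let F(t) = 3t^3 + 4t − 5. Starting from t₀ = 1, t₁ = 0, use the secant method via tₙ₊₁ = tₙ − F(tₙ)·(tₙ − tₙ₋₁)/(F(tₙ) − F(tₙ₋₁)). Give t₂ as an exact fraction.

5/7

F(1) = 2, F(0) = −5. t₂ = 0 − (−5)·(0 − 1)/((−5) − 2) = 5/7.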